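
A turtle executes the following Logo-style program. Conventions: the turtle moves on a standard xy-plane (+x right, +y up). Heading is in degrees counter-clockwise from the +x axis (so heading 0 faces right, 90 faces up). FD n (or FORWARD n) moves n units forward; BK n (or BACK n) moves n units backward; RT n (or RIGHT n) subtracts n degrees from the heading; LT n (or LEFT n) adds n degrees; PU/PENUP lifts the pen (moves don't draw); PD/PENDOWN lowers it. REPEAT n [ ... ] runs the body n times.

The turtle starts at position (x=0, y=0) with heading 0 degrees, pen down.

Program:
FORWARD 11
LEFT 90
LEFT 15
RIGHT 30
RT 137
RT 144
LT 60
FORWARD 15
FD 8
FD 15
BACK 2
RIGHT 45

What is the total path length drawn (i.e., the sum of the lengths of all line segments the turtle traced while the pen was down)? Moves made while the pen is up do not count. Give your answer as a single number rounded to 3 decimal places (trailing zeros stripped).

Executing turtle program step by step:
Start: pos=(0,0), heading=0, pen down
FD 11: (0,0) -> (11,0) [heading=0, draw]
LT 90: heading 0 -> 90
LT 15: heading 90 -> 105
RT 30: heading 105 -> 75
RT 137: heading 75 -> 298
RT 144: heading 298 -> 154
LT 60: heading 154 -> 214
FD 15: (11,0) -> (-1.436,-8.388) [heading=214, draw]
FD 8: (-1.436,-8.388) -> (-8.068,-12.861) [heading=214, draw]
FD 15: (-8.068,-12.861) -> (-20.503,-21.249) [heading=214, draw]
BK 2: (-20.503,-21.249) -> (-18.845,-20.131) [heading=214, draw]
RT 45: heading 214 -> 169
Final: pos=(-18.845,-20.131), heading=169, 5 segment(s) drawn

Segment lengths:
  seg 1: (0,0) -> (11,0), length = 11
  seg 2: (11,0) -> (-1.436,-8.388), length = 15
  seg 3: (-1.436,-8.388) -> (-8.068,-12.861), length = 8
  seg 4: (-8.068,-12.861) -> (-20.503,-21.249), length = 15
  seg 5: (-20.503,-21.249) -> (-18.845,-20.131), length = 2
Total = 51

Answer: 51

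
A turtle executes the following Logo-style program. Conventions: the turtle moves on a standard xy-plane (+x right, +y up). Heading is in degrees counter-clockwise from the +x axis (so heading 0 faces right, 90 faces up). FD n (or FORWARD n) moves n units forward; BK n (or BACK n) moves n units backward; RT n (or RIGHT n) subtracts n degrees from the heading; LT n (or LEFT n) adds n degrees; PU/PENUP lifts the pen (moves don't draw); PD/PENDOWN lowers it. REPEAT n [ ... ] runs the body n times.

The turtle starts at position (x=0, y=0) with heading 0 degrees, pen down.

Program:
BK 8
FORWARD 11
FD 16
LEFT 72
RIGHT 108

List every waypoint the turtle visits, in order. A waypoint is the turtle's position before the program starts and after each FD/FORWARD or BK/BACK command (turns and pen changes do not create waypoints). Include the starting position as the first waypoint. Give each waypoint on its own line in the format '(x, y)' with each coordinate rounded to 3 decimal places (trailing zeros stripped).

Answer: (0, 0)
(-8, 0)
(3, 0)
(19, 0)

Derivation:
Executing turtle program step by step:
Start: pos=(0,0), heading=0, pen down
BK 8: (0,0) -> (-8,0) [heading=0, draw]
FD 11: (-8,0) -> (3,0) [heading=0, draw]
FD 16: (3,0) -> (19,0) [heading=0, draw]
LT 72: heading 0 -> 72
RT 108: heading 72 -> 324
Final: pos=(19,0), heading=324, 3 segment(s) drawn
Waypoints (4 total):
(0, 0)
(-8, 0)
(3, 0)
(19, 0)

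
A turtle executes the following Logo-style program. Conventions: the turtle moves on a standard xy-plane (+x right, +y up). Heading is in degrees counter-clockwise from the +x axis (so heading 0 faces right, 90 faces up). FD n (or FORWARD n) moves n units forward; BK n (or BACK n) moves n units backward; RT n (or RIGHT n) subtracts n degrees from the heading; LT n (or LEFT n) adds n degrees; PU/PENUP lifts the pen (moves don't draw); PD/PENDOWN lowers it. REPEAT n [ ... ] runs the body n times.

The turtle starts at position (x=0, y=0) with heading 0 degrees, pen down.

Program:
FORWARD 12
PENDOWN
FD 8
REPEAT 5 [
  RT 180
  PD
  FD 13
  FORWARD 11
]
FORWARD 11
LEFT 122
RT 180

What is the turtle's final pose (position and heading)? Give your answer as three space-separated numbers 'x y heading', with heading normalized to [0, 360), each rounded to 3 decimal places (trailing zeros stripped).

Answer: -15 0 122

Derivation:
Executing turtle program step by step:
Start: pos=(0,0), heading=0, pen down
FD 12: (0,0) -> (12,0) [heading=0, draw]
PD: pen down
FD 8: (12,0) -> (20,0) [heading=0, draw]
REPEAT 5 [
  -- iteration 1/5 --
  RT 180: heading 0 -> 180
  PD: pen down
  FD 13: (20,0) -> (7,0) [heading=180, draw]
  FD 11: (7,0) -> (-4,0) [heading=180, draw]
  -- iteration 2/5 --
  RT 180: heading 180 -> 0
  PD: pen down
  FD 13: (-4,0) -> (9,0) [heading=0, draw]
  FD 11: (9,0) -> (20,0) [heading=0, draw]
  -- iteration 3/5 --
  RT 180: heading 0 -> 180
  PD: pen down
  FD 13: (20,0) -> (7,0) [heading=180, draw]
  FD 11: (7,0) -> (-4,0) [heading=180, draw]
  -- iteration 4/5 --
  RT 180: heading 180 -> 0
  PD: pen down
  FD 13: (-4,0) -> (9,0) [heading=0, draw]
  FD 11: (9,0) -> (20,0) [heading=0, draw]
  -- iteration 5/5 --
  RT 180: heading 0 -> 180
  PD: pen down
  FD 13: (20,0) -> (7,0) [heading=180, draw]
  FD 11: (7,0) -> (-4,0) [heading=180, draw]
]
FD 11: (-4,0) -> (-15,0) [heading=180, draw]
LT 122: heading 180 -> 302
RT 180: heading 302 -> 122
Final: pos=(-15,0), heading=122, 13 segment(s) drawn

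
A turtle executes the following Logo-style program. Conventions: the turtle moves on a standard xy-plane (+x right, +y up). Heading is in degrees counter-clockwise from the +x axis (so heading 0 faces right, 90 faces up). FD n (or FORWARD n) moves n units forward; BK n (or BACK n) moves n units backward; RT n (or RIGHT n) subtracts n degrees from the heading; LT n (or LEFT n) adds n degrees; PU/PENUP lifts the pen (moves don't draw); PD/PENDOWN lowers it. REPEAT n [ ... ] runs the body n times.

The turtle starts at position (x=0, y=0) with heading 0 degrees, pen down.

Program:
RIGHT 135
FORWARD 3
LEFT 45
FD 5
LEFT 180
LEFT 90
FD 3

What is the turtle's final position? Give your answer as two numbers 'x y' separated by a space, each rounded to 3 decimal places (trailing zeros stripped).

Executing turtle program step by step:
Start: pos=(0,0), heading=0, pen down
RT 135: heading 0 -> 225
FD 3: (0,0) -> (-2.121,-2.121) [heading=225, draw]
LT 45: heading 225 -> 270
FD 5: (-2.121,-2.121) -> (-2.121,-7.121) [heading=270, draw]
LT 180: heading 270 -> 90
LT 90: heading 90 -> 180
FD 3: (-2.121,-7.121) -> (-5.121,-7.121) [heading=180, draw]
Final: pos=(-5.121,-7.121), heading=180, 3 segment(s) drawn

Answer: -5.121 -7.121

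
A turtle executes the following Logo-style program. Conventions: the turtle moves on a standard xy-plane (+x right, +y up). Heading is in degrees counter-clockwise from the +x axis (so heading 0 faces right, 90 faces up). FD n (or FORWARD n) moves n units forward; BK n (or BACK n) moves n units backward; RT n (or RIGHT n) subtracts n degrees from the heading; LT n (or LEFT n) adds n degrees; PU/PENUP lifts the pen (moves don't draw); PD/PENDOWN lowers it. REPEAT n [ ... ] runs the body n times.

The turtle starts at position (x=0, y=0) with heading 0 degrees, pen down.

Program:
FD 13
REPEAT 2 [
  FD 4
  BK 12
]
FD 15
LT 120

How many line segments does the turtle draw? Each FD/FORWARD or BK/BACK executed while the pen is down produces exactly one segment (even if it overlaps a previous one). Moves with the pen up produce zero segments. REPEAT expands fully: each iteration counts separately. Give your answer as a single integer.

Answer: 6

Derivation:
Executing turtle program step by step:
Start: pos=(0,0), heading=0, pen down
FD 13: (0,0) -> (13,0) [heading=0, draw]
REPEAT 2 [
  -- iteration 1/2 --
  FD 4: (13,0) -> (17,0) [heading=0, draw]
  BK 12: (17,0) -> (5,0) [heading=0, draw]
  -- iteration 2/2 --
  FD 4: (5,0) -> (9,0) [heading=0, draw]
  BK 12: (9,0) -> (-3,0) [heading=0, draw]
]
FD 15: (-3,0) -> (12,0) [heading=0, draw]
LT 120: heading 0 -> 120
Final: pos=(12,0), heading=120, 6 segment(s) drawn
Segments drawn: 6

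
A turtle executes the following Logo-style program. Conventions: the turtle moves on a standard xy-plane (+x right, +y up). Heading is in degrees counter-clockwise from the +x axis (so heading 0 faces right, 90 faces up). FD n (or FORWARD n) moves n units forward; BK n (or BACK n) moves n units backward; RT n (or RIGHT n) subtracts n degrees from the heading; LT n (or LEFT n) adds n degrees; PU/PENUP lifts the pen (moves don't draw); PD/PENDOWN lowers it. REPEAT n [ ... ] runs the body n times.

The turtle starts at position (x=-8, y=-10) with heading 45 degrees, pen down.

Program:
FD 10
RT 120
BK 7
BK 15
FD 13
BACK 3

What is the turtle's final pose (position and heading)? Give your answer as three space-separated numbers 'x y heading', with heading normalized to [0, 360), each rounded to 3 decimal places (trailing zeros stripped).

Executing turtle program step by step:
Start: pos=(-8,-10), heading=45, pen down
FD 10: (-8,-10) -> (-0.929,-2.929) [heading=45, draw]
RT 120: heading 45 -> 285
BK 7: (-0.929,-2.929) -> (-2.741,3.833) [heading=285, draw]
BK 15: (-2.741,3.833) -> (-6.623,18.321) [heading=285, draw]
FD 13: (-6.623,18.321) -> (-3.258,5.764) [heading=285, draw]
BK 3: (-3.258,5.764) -> (-4.035,8.662) [heading=285, draw]
Final: pos=(-4.035,8.662), heading=285, 5 segment(s) drawn

Answer: -4.035 8.662 285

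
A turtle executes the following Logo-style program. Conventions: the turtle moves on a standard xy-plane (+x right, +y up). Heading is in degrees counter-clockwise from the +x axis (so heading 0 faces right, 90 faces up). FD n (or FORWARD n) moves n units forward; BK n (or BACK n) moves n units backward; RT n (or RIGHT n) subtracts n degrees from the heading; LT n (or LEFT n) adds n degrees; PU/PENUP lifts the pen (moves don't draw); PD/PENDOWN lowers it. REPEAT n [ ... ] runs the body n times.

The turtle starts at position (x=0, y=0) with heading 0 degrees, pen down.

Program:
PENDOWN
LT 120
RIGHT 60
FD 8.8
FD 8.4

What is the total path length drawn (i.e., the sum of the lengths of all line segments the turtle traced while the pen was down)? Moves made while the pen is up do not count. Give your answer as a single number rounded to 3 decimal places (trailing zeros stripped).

Answer: 17.2

Derivation:
Executing turtle program step by step:
Start: pos=(0,0), heading=0, pen down
PD: pen down
LT 120: heading 0 -> 120
RT 60: heading 120 -> 60
FD 8.8: (0,0) -> (4.4,7.621) [heading=60, draw]
FD 8.4: (4.4,7.621) -> (8.6,14.896) [heading=60, draw]
Final: pos=(8.6,14.896), heading=60, 2 segment(s) drawn

Segment lengths:
  seg 1: (0,0) -> (4.4,7.621), length = 8.8
  seg 2: (4.4,7.621) -> (8.6,14.896), length = 8.4
Total = 17.2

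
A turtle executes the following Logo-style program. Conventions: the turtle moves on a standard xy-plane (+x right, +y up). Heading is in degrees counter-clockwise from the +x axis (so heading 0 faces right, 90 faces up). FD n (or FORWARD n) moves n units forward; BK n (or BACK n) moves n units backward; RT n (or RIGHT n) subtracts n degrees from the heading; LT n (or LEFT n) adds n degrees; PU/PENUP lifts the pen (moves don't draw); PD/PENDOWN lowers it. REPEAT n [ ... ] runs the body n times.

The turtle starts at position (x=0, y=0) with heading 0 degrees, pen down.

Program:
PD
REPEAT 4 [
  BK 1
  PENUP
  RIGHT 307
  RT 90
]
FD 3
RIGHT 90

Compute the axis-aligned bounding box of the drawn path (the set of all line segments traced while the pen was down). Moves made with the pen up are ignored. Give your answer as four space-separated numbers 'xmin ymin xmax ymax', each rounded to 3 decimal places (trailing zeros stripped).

Executing turtle program step by step:
Start: pos=(0,0), heading=0, pen down
PD: pen down
REPEAT 4 [
  -- iteration 1/4 --
  BK 1: (0,0) -> (-1,0) [heading=0, draw]
  PU: pen up
  RT 307: heading 0 -> 53
  RT 90: heading 53 -> 323
  -- iteration 2/4 --
  BK 1: (-1,0) -> (-1.799,0.602) [heading=323, move]
  PU: pen up
  RT 307: heading 323 -> 16
  RT 90: heading 16 -> 286
  -- iteration 3/4 --
  BK 1: (-1.799,0.602) -> (-2.074,1.563) [heading=286, move]
  PU: pen up
  RT 307: heading 286 -> 339
  RT 90: heading 339 -> 249
  -- iteration 4/4 --
  BK 1: (-2.074,1.563) -> (-1.716,2.497) [heading=249, move]
  PU: pen up
  RT 307: heading 249 -> 302
  RT 90: heading 302 -> 212
]
FD 3: (-1.716,2.497) -> (-4.26,0.907) [heading=212, move]
RT 90: heading 212 -> 122
Final: pos=(-4.26,0.907), heading=122, 1 segment(s) drawn

Segment endpoints: x in {-1, 0}, y in {0}
xmin=-1, ymin=0, xmax=0, ymax=0

Answer: -1 0 0 0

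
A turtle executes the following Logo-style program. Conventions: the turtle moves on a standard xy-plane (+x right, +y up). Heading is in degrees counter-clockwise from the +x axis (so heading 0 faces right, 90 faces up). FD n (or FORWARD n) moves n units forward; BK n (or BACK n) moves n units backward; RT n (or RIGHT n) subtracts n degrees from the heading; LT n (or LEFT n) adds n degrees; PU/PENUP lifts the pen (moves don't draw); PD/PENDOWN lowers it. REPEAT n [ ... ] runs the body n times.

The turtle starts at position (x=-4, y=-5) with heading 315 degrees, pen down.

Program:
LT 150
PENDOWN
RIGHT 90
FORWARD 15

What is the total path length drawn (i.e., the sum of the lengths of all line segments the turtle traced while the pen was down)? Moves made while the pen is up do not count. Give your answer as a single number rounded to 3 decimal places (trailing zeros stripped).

Executing turtle program step by step:
Start: pos=(-4,-5), heading=315, pen down
LT 150: heading 315 -> 105
PD: pen down
RT 90: heading 105 -> 15
FD 15: (-4,-5) -> (10.489,-1.118) [heading=15, draw]
Final: pos=(10.489,-1.118), heading=15, 1 segment(s) drawn

Segment lengths:
  seg 1: (-4,-5) -> (10.489,-1.118), length = 15
Total = 15

Answer: 15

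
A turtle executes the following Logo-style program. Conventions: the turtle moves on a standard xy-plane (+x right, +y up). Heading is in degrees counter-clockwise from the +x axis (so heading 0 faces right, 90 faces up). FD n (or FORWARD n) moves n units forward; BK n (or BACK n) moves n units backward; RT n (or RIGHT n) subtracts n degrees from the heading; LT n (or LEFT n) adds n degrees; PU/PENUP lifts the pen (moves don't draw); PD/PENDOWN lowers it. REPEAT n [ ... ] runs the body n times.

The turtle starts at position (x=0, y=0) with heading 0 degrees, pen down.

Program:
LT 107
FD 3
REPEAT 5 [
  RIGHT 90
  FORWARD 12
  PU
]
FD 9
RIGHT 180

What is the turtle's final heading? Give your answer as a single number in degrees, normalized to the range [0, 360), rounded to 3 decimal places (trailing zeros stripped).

Answer: 197

Derivation:
Executing turtle program step by step:
Start: pos=(0,0), heading=0, pen down
LT 107: heading 0 -> 107
FD 3: (0,0) -> (-0.877,2.869) [heading=107, draw]
REPEAT 5 [
  -- iteration 1/5 --
  RT 90: heading 107 -> 17
  FD 12: (-0.877,2.869) -> (10.599,6.377) [heading=17, draw]
  PU: pen up
  -- iteration 2/5 --
  RT 90: heading 17 -> 287
  FD 12: (10.599,6.377) -> (14.107,-5.098) [heading=287, move]
  PU: pen up
  -- iteration 3/5 --
  RT 90: heading 287 -> 197
  FD 12: (14.107,-5.098) -> (2.631,-8.607) [heading=197, move]
  PU: pen up
  -- iteration 4/5 --
  RT 90: heading 197 -> 107
  FD 12: (2.631,-8.607) -> (-0.877,2.869) [heading=107, move]
  PU: pen up
  -- iteration 5/5 --
  RT 90: heading 107 -> 17
  FD 12: (-0.877,2.869) -> (10.599,6.377) [heading=17, move]
  PU: pen up
]
FD 9: (10.599,6.377) -> (19.205,9.009) [heading=17, move]
RT 180: heading 17 -> 197
Final: pos=(19.205,9.009), heading=197, 2 segment(s) drawn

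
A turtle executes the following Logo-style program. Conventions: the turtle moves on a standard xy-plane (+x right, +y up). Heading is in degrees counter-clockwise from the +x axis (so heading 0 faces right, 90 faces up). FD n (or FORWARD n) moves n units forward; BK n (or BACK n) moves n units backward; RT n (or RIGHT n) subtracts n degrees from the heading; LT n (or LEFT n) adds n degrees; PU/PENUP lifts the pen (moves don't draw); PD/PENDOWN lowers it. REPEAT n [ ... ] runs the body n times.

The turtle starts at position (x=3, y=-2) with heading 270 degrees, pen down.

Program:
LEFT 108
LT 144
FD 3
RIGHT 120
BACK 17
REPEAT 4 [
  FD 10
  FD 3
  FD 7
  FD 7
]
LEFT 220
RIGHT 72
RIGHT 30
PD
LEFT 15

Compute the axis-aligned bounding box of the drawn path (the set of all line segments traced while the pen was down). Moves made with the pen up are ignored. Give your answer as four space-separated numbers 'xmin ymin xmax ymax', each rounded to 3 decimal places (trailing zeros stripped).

Answer: -12.487 -12.448 67.773 59.818

Derivation:
Executing turtle program step by step:
Start: pos=(3,-2), heading=270, pen down
LT 108: heading 270 -> 18
LT 144: heading 18 -> 162
FD 3: (3,-2) -> (0.147,-1.073) [heading=162, draw]
RT 120: heading 162 -> 42
BK 17: (0.147,-1.073) -> (-12.487,-12.448) [heading=42, draw]
REPEAT 4 [
  -- iteration 1/4 --
  FD 10: (-12.487,-12.448) -> (-5.055,-5.757) [heading=42, draw]
  FD 3: (-5.055,-5.757) -> (-2.826,-3.749) [heading=42, draw]
  FD 7: (-2.826,-3.749) -> (2.376,0.934) [heading=42, draw]
  FD 7: (2.376,0.934) -> (7.578,5.618) [heading=42, draw]
  -- iteration 2/4 --
  FD 10: (7.578,5.618) -> (15.01,12.31) [heading=42, draw]
  FD 3: (15.01,12.31) -> (17.239,14.317) [heading=42, draw]
  FD 7: (17.239,14.317) -> (22.441,19.001) [heading=42, draw]
  FD 7: (22.441,19.001) -> (27.643,23.685) [heading=42, draw]
  -- iteration 3/4 --
  FD 10: (27.643,23.685) -> (35.075,30.376) [heading=42, draw]
  FD 3: (35.075,30.376) -> (37.304,32.384) [heading=42, draw]
  FD 7: (37.304,32.384) -> (42.506,37.067) [heading=42, draw]
  FD 7: (42.506,37.067) -> (47.708,41.751) [heading=42, draw]
  -- iteration 4/4 --
  FD 10: (47.708,41.751) -> (55.14,48.443) [heading=42, draw]
  FD 3: (55.14,48.443) -> (57.369,50.45) [heading=42, draw]
  FD 7: (57.369,50.45) -> (62.571,55.134) [heading=42, draw]
  FD 7: (62.571,55.134) -> (67.773,59.818) [heading=42, draw]
]
LT 220: heading 42 -> 262
RT 72: heading 262 -> 190
RT 30: heading 190 -> 160
PD: pen down
LT 15: heading 160 -> 175
Final: pos=(67.773,59.818), heading=175, 18 segment(s) drawn

Segment endpoints: x in {-12.487, -5.055, -2.826, 0.147, 2.376, 3, 7.578, 15.01, 17.239, 22.441, 27.643, 35.075, 37.304, 42.506, 47.708, 55.14, 57.369, 62.571, 67.773}, y in {-12.448, -5.757, -3.749, -2, -1.073, 0.934, 5.618, 12.31, 14.317, 19.001, 23.685, 30.376, 32.384, 37.067, 41.751, 48.443, 50.45, 55.134, 59.818}
xmin=-12.487, ymin=-12.448, xmax=67.773, ymax=59.818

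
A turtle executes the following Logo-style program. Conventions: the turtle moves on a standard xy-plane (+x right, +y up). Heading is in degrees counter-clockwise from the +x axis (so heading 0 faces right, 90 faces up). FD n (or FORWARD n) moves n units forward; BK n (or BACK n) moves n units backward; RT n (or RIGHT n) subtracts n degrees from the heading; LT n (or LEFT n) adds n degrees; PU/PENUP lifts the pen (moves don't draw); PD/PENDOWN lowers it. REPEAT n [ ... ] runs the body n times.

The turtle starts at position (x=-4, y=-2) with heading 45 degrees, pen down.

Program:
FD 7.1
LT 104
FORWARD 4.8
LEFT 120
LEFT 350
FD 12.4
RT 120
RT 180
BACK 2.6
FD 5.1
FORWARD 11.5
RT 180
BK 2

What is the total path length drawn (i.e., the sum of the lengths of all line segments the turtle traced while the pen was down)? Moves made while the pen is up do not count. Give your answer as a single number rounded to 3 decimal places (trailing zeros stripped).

Answer: 45.5

Derivation:
Executing turtle program step by step:
Start: pos=(-4,-2), heading=45, pen down
FD 7.1: (-4,-2) -> (1.02,3.02) [heading=45, draw]
LT 104: heading 45 -> 149
FD 4.8: (1.02,3.02) -> (-3.094,5.493) [heading=149, draw]
LT 120: heading 149 -> 269
LT 350: heading 269 -> 259
FD 12.4: (-3.094,5.493) -> (-5.46,-6.68) [heading=259, draw]
RT 120: heading 259 -> 139
RT 180: heading 139 -> 319
BK 2.6: (-5.46,-6.68) -> (-7.422,-4.974) [heading=319, draw]
FD 5.1: (-7.422,-4.974) -> (-3.573,-8.32) [heading=319, draw]
FD 11.5: (-3.573,-8.32) -> (5.106,-15.864) [heading=319, draw]
RT 180: heading 319 -> 139
BK 2: (5.106,-15.864) -> (6.615,-17.176) [heading=139, draw]
Final: pos=(6.615,-17.176), heading=139, 7 segment(s) drawn

Segment lengths:
  seg 1: (-4,-2) -> (1.02,3.02), length = 7.1
  seg 2: (1.02,3.02) -> (-3.094,5.493), length = 4.8
  seg 3: (-3.094,5.493) -> (-5.46,-6.68), length = 12.4
  seg 4: (-5.46,-6.68) -> (-7.422,-4.974), length = 2.6
  seg 5: (-7.422,-4.974) -> (-3.573,-8.32), length = 5.1
  seg 6: (-3.573,-8.32) -> (5.106,-15.864), length = 11.5
  seg 7: (5.106,-15.864) -> (6.615,-17.176), length = 2
Total = 45.5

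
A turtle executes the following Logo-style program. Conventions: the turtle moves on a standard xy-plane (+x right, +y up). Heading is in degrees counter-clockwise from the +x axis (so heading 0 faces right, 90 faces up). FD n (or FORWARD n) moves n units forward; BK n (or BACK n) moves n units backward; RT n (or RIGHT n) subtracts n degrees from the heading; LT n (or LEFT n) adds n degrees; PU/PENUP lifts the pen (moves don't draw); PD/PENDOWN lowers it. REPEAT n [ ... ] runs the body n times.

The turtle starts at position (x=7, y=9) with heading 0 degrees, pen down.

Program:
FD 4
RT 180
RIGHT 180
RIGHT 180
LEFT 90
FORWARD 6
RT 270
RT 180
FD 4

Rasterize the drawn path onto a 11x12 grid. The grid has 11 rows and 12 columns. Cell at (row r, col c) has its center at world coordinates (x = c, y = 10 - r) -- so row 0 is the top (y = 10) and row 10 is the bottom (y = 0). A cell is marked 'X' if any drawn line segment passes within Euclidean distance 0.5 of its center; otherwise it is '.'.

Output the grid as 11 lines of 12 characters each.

Answer: ............
.......XXXXX
...........X
...........X
...........X
...........X
...........X
.......XXXXX
............
............
............

Derivation:
Segment 0: (7,9) -> (11,9)
Segment 1: (11,9) -> (11,3)
Segment 2: (11,3) -> (7,3)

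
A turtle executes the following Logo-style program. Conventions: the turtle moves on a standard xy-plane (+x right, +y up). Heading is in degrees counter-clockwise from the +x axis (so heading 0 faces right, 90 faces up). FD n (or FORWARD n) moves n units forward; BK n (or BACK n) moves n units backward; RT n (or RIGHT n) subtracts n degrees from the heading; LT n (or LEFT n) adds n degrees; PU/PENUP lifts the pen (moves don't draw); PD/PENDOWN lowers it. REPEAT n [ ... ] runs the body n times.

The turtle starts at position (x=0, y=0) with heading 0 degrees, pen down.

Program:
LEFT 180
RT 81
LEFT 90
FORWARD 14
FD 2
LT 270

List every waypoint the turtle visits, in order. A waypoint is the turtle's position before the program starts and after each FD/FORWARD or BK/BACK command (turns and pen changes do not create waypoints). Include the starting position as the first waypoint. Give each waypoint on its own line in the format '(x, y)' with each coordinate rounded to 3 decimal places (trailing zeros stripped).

Executing turtle program step by step:
Start: pos=(0,0), heading=0, pen down
LT 180: heading 0 -> 180
RT 81: heading 180 -> 99
LT 90: heading 99 -> 189
FD 14: (0,0) -> (-13.828,-2.19) [heading=189, draw]
FD 2: (-13.828,-2.19) -> (-15.803,-2.503) [heading=189, draw]
LT 270: heading 189 -> 99
Final: pos=(-15.803,-2.503), heading=99, 2 segment(s) drawn
Waypoints (3 total):
(0, 0)
(-13.828, -2.19)
(-15.803, -2.503)

Answer: (0, 0)
(-13.828, -2.19)
(-15.803, -2.503)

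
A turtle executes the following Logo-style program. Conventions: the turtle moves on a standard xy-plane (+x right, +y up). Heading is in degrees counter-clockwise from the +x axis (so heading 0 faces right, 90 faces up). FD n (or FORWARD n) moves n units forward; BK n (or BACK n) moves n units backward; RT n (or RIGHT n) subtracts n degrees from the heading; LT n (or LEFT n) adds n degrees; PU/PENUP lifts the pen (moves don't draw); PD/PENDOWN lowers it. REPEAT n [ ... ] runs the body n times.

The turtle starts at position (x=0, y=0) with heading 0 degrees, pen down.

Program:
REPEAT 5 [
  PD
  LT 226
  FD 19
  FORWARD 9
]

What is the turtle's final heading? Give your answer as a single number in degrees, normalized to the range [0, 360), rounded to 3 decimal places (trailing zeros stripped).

Answer: 50

Derivation:
Executing turtle program step by step:
Start: pos=(0,0), heading=0, pen down
REPEAT 5 [
  -- iteration 1/5 --
  PD: pen down
  LT 226: heading 0 -> 226
  FD 19: (0,0) -> (-13.199,-13.667) [heading=226, draw]
  FD 9: (-13.199,-13.667) -> (-19.45,-20.142) [heading=226, draw]
  -- iteration 2/5 --
  PD: pen down
  LT 226: heading 226 -> 92
  FD 19: (-19.45,-20.142) -> (-20.114,-1.153) [heading=92, draw]
  FD 9: (-20.114,-1.153) -> (-20.428,7.841) [heading=92, draw]
  -- iteration 3/5 --
  PD: pen down
  LT 226: heading 92 -> 318
  FD 19: (-20.428,7.841) -> (-6.308,-4.872) [heading=318, draw]
  FD 9: (-6.308,-4.872) -> (0.38,-10.894) [heading=318, draw]
  -- iteration 4/5 --
  PD: pen down
  LT 226: heading 318 -> 184
  FD 19: (0.38,-10.894) -> (-18.573,-12.22) [heading=184, draw]
  FD 9: (-18.573,-12.22) -> (-27.551,-12.847) [heading=184, draw]
  -- iteration 5/5 --
  PD: pen down
  LT 226: heading 184 -> 50
  FD 19: (-27.551,-12.847) -> (-15.338,1.707) [heading=50, draw]
  FD 9: (-15.338,1.707) -> (-9.553,8.602) [heading=50, draw]
]
Final: pos=(-9.553,8.602), heading=50, 10 segment(s) drawn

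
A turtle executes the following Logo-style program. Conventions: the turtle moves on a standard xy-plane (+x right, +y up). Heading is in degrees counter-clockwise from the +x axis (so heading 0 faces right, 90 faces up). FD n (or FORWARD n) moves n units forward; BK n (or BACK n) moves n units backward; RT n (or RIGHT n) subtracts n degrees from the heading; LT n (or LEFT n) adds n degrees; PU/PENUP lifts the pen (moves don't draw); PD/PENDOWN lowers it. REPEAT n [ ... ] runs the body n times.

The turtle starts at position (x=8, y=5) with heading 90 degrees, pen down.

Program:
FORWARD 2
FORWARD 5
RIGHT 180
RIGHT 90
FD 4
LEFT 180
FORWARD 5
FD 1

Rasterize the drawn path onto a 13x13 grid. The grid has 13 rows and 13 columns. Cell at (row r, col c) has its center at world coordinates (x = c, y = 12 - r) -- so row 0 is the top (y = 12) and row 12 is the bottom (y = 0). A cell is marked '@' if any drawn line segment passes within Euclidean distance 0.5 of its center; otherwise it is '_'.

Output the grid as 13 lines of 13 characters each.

Segment 0: (8,5) -> (8,7)
Segment 1: (8,7) -> (8,12)
Segment 2: (8,12) -> (4,12)
Segment 3: (4,12) -> (9,12)
Segment 4: (9,12) -> (10,12)

Answer: ____@@@@@@@__
________@____
________@____
________@____
________@____
________@____
________@____
________@____
_____________
_____________
_____________
_____________
_____________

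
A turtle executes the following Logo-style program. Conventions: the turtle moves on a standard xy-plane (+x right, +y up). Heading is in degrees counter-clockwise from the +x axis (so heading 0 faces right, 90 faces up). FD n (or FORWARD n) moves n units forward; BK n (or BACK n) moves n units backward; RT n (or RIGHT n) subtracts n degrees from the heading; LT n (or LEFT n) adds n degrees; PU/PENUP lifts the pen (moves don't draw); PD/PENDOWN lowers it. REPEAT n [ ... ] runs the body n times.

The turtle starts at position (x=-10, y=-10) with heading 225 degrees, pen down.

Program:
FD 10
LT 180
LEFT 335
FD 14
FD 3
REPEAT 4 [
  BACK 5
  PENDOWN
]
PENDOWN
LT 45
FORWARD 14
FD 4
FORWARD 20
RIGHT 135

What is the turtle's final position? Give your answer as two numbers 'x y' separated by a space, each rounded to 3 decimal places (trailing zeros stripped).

Executing turtle program step by step:
Start: pos=(-10,-10), heading=225, pen down
FD 10: (-10,-10) -> (-17.071,-17.071) [heading=225, draw]
LT 180: heading 225 -> 45
LT 335: heading 45 -> 20
FD 14: (-17.071,-17.071) -> (-3.915,-12.283) [heading=20, draw]
FD 3: (-3.915,-12.283) -> (-1.096,-11.257) [heading=20, draw]
REPEAT 4 [
  -- iteration 1/4 --
  BK 5: (-1.096,-11.257) -> (-5.795,-12.967) [heading=20, draw]
  PD: pen down
  -- iteration 2/4 --
  BK 5: (-5.795,-12.967) -> (-10.493,-14.677) [heading=20, draw]
  PD: pen down
  -- iteration 3/4 --
  BK 5: (-10.493,-14.677) -> (-15.192,-16.387) [heading=20, draw]
  PD: pen down
  -- iteration 4/4 --
  BK 5: (-15.192,-16.387) -> (-19.89,-18.097) [heading=20, draw]
  PD: pen down
]
PD: pen down
LT 45: heading 20 -> 65
FD 14: (-19.89,-18.097) -> (-13.973,-5.409) [heading=65, draw]
FD 4: (-13.973,-5.409) -> (-12.283,-1.784) [heading=65, draw]
FD 20: (-12.283,-1.784) -> (-3.831,16.343) [heading=65, draw]
RT 135: heading 65 -> 290
Final: pos=(-3.831,16.343), heading=290, 10 segment(s) drawn

Answer: -3.831 16.343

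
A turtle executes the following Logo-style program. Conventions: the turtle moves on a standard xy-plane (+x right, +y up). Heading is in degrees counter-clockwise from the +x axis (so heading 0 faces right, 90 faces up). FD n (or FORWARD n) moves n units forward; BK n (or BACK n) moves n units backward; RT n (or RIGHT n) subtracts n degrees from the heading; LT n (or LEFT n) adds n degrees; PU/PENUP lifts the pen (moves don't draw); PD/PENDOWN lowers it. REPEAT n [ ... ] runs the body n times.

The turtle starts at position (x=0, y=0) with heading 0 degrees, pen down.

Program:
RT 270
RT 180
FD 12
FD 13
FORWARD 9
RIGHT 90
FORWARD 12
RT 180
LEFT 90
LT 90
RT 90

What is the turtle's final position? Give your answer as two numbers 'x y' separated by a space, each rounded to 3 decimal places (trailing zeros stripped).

Answer: -12 -34

Derivation:
Executing turtle program step by step:
Start: pos=(0,0), heading=0, pen down
RT 270: heading 0 -> 90
RT 180: heading 90 -> 270
FD 12: (0,0) -> (0,-12) [heading=270, draw]
FD 13: (0,-12) -> (0,-25) [heading=270, draw]
FD 9: (0,-25) -> (0,-34) [heading=270, draw]
RT 90: heading 270 -> 180
FD 12: (0,-34) -> (-12,-34) [heading=180, draw]
RT 180: heading 180 -> 0
LT 90: heading 0 -> 90
LT 90: heading 90 -> 180
RT 90: heading 180 -> 90
Final: pos=(-12,-34), heading=90, 4 segment(s) drawn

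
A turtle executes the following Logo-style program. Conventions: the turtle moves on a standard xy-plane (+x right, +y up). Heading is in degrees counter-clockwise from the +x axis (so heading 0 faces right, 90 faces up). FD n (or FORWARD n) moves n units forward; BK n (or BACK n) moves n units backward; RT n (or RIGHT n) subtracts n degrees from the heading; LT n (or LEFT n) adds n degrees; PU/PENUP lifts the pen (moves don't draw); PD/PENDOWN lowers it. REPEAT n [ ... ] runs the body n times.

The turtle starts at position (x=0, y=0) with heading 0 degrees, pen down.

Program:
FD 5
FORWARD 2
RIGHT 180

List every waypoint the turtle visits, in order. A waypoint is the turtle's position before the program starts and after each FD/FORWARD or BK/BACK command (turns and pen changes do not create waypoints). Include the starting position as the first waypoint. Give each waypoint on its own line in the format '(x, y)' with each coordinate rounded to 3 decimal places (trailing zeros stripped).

Answer: (0, 0)
(5, 0)
(7, 0)

Derivation:
Executing turtle program step by step:
Start: pos=(0,0), heading=0, pen down
FD 5: (0,0) -> (5,0) [heading=0, draw]
FD 2: (5,0) -> (7,0) [heading=0, draw]
RT 180: heading 0 -> 180
Final: pos=(7,0), heading=180, 2 segment(s) drawn
Waypoints (3 total):
(0, 0)
(5, 0)
(7, 0)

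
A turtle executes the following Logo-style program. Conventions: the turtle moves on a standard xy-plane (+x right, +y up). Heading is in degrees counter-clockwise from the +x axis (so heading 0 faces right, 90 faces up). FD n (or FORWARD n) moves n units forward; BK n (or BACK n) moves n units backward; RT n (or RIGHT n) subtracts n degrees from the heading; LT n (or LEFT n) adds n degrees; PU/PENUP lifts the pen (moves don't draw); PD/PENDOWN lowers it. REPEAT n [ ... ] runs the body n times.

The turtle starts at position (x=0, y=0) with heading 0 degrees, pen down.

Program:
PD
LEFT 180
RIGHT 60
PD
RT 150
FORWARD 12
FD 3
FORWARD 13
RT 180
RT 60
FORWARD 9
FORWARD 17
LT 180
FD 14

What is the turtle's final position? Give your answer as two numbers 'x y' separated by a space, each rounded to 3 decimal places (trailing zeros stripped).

Answer: 24.249 -2

Derivation:
Executing turtle program step by step:
Start: pos=(0,0), heading=0, pen down
PD: pen down
LT 180: heading 0 -> 180
RT 60: heading 180 -> 120
PD: pen down
RT 150: heading 120 -> 330
FD 12: (0,0) -> (10.392,-6) [heading=330, draw]
FD 3: (10.392,-6) -> (12.99,-7.5) [heading=330, draw]
FD 13: (12.99,-7.5) -> (24.249,-14) [heading=330, draw]
RT 180: heading 330 -> 150
RT 60: heading 150 -> 90
FD 9: (24.249,-14) -> (24.249,-5) [heading=90, draw]
FD 17: (24.249,-5) -> (24.249,12) [heading=90, draw]
LT 180: heading 90 -> 270
FD 14: (24.249,12) -> (24.249,-2) [heading=270, draw]
Final: pos=(24.249,-2), heading=270, 6 segment(s) drawn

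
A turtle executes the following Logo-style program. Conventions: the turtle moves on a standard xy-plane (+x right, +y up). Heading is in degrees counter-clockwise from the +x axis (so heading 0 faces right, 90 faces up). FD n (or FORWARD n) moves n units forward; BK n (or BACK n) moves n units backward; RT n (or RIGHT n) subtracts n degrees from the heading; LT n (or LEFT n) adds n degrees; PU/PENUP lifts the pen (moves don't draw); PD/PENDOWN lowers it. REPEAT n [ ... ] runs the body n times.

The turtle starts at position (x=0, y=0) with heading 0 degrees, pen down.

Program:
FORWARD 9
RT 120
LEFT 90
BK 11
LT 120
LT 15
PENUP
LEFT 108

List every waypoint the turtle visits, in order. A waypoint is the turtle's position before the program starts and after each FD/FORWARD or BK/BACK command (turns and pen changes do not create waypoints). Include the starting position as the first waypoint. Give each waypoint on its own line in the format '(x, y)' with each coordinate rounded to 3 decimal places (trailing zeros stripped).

Executing turtle program step by step:
Start: pos=(0,0), heading=0, pen down
FD 9: (0,0) -> (9,0) [heading=0, draw]
RT 120: heading 0 -> 240
LT 90: heading 240 -> 330
BK 11: (9,0) -> (-0.526,5.5) [heading=330, draw]
LT 120: heading 330 -> 90
LT 15: heading 90 -> 105
PU: pen up
LT 108: heading 105 -> 213
Final: pos=(-0.526,5.5), heading=213, 2 segment(s) drawn
Waypoints (3 total):
(0, 0)
(9, 0)
(-0.526, 5.5)

Answer: (0, 0)
(9, 0)
(-0.526, 5.5)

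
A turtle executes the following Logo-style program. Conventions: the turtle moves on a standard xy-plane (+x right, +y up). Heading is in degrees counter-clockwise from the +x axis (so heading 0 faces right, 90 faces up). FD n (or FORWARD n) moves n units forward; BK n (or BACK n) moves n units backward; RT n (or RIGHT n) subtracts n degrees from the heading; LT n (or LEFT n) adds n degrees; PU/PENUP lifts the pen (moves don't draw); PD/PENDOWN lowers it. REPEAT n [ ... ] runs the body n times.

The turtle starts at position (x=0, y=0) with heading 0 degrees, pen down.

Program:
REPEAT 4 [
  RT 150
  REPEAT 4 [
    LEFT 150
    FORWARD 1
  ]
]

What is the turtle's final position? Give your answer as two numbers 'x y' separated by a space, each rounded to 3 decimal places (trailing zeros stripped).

Answer: 0 0

Derivation:
Executing turtle program step by step:
Start: pos=(0,0), heading=0, pen down
REPEAT 4 [
  -- iteration 1/4 --
  RT 150: heading 0 -> 210
  REPEAT 4 [
    -- iteration 1/4 --
    LT 150: heading 210 -> 0
    FD 1: (0,0) -> (1,0) [heading=0, draw]
    -- iteration 2/4 --
    LT 150: heading 0 -> 150
    FD 1: (1,0) -> (0.134,0.5) [heading=150, draw]
    -- iteration 3/4 --
    LT 150: heading 150 -> 300
    FD 1: (0.134,0.5) -> (0.634,-0.366) [heading=300, draw]
    -- iteration 4/4 --
    LT 150: heading 300 -> 90
    FD 1: (0.634,-0.366) -> (0.634,0.634) [heading=90, draw]
  ]
  -- iteration 2/4 --
  RT 150: heading 90 -> 300
  REPEAT 4 [
    -- iteration 1/4 --
    LT 150: heading 300 -> 90
    FD 1: (0.634,0.634) -> (0.634,1.634) [heading=90, draw]
    -- iteration 2/4 --
    LT 150: heading 90 -> 240
    FD 1: (0.634,1.634) -> (0.134,0.768) [heading=240, draw]
    -- iteration 3/4 --
    LT 150: heading 240 -> 30
    FD 1: (0.134,0.768) -> (1,1.268) [heading=30, draw]
    -- iteration 4/4 --
    LT 150: heading 30 -> 180
    FD 1: (1,1.268) -> (0,1.268) [heading=180, draw]
  ]
  -- iteration 3/4 --
  RT 150: heading 180 -> 30
  REPEAT 4 [
    -- iteration 1/4 --
    LT 150: heading 30 -> 180
    FD 1: (0,1.268) -> (-1,1.268) [heading=180, draw]
    -- iteration 2/4 --
    LT 150: heading 180 -> 330
    FD 1: (-1,1.268) -> (-0.134,0.768) [heading=330, draw]
    -- iteration 3/4 --
    LT 150: heading 330 -> 120
    FD 1: (-0.134,0.768) -> (-0.634,1.634) [heading=120, draw]
    -- iteration 4/4 --
    LT 150: heading 120 -> 270
    FD 1: (-0.634,1.634) -> (-0.634,0.634) [heading=270, draw]
  ]
  -- iteration 4/4 --
  RT 150: heading 270 -> 120
  REPEAT 4 [
    -- iteration 1/4 --
    LT 150: heading 120 -> 270
    FD 1: (-0.634,0.634) -> (-0.634,-0.366) [heading=270, draw]
    -- iteration 2/4 --
    LT 150: heading 270 -> 60
    FD 1: (-0.634,-0.366) -> (-0.134,0.5) [heading=60, draw]
    -- iteration 3/4 --
    LT 150: heading 60 -> 210
    FD 1: (-0.134,0.5) -> (-1,0) [heading=210, draw]
    -- iteration 4/4 --
    LT 150: heading 210 -> 0
    FD 1: (-1,0) -> (0,0) [heading=0, draw]
  ]
]
Final: pos=(0,0), heading=0, 16 segment(s) drawn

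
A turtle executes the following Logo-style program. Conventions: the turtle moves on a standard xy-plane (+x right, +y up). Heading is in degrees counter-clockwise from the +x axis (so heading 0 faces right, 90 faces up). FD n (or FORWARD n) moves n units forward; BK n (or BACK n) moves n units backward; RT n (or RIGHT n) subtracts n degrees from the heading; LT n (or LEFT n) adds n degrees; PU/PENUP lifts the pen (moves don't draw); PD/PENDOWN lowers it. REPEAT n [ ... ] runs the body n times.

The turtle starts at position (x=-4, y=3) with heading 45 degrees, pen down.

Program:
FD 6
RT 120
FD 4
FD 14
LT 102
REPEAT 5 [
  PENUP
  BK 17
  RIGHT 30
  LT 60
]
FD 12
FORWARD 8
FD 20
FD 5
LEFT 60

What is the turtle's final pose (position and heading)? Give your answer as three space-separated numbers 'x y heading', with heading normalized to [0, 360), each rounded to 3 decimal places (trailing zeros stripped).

Answer: -43.357 -71.147 237

Derivation:
Executing turtle program step by step:
Start: pos=(-4,3), heading=45, pen down
FD 6: (-4,3) -> (0.243,7.243) [heading=45, draw]
RT 120: heading 45 -> 285
FD 4: (0.243,7.243) -> (1.278,3.379) [heading=285, draw]
FD 14: (1.278,3.379) -> (4.901,-10.144) [heading=285, draw]
LT 102: heading 285 -> 27
REPEAT 5 [
  -- iteration 1/5 --
  PU: pen up
  BK 17: (4.901,-10.144) -> (-10.246,-17.862) [heading=27, move]
  RT 30: heading 27 -> 357
  LT 60: heading 357 -> 57
  -- iteration 2/5 --
  PU: pen up
  BK 17: (-10.246,-17.862) -> (-19.505,-32.119) [heading=57, move]
  RT 30: heading 57 -> 27
  LT 60: heading 27 -> 87
  -- iteration 3/5 --
  PU: pen up
  BK 17: (-19.505,-32.119) -> (-20.394,-49.096) [heading=87, move]
  RT 30: heading 87 -> 57
  LT 60: heading 57 -> 117
  -- iteration 4/5 --
  PU: pen up
  BK 17: (-20.394,-49.096) -> (-12.676,-64.243) [heading=117, move]
  RT 30: heading 117 -> 87
  LT 60: heading 87 -> 147
  -- iteration 5/5 --
  PU: pen up
  BK 17: (-12.676,-64.243) -> (1.581,-73.502) [heading=147, move]
  RT 30: heading 147 -> 117
  LT 60: heading 117 -> 177
]
FD 12: (1.581,-73.502) -> (-10.403,-72.874) [heading=177, move]
FD 8: (-10.403,-72.874) -> (-18.392,-72.455) [heading=177, move]
FD 20: (-18.392,-72.455) -> (-38.364,-71.409) [heading=177, move]
FD 5: (-38.364,-71.409) -> (-43.357,-71.147) [heading=177, move]
LT 60: heading 177 -> 237
Final: pos=(-43.357,-71.147), heading=237, 3 segment(s) drawn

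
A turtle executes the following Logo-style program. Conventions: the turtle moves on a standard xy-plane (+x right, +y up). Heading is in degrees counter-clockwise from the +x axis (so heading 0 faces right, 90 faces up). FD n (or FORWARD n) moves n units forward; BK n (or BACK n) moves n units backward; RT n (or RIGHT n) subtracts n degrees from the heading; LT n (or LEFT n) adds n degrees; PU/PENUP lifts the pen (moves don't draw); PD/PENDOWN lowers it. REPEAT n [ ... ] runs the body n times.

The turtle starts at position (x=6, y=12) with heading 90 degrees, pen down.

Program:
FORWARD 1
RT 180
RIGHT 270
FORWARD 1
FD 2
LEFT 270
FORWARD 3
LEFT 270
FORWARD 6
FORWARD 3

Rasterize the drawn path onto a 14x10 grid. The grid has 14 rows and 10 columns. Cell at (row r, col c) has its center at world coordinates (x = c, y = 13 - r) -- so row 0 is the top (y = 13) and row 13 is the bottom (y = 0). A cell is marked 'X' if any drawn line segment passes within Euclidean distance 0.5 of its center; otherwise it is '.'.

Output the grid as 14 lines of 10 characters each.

Segment 0: (6,12) -> (6,13)
Segment 1: (6,13) -> (7,13)
Segment 2: (7,13) -> (9,13)
Segment 3: (9,13) -> (9,10)
Segment 4: (9,10) -> (3,10)
Segment 5: (3,10) -> (0,10)

Answer: ......XXXX
......X..X
.........X
XXXXXXXXXX
..........
..........
..........
..........
..........
..........
..........
..........
..........
..........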